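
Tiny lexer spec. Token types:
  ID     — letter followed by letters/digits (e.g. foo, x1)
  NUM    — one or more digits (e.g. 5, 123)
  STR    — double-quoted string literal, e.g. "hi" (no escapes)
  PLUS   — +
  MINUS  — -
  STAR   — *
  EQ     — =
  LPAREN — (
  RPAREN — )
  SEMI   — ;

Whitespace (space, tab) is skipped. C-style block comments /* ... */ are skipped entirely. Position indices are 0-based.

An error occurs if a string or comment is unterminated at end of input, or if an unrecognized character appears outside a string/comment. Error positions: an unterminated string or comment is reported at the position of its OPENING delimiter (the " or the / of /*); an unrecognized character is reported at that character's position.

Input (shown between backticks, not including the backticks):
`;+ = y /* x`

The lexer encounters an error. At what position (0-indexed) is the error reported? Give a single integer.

Answer: 7

Derivation:
pos=0: emit SEMI ';'
pos=1: emit PLUS '+'
pos=3: emit EQ '='
pos=5: emit ID 'y' (now at pos=6)
pos=7: enter COMMENT mode (saw '/*')
pos=7: ERROR — unterminated comment (reached EOF)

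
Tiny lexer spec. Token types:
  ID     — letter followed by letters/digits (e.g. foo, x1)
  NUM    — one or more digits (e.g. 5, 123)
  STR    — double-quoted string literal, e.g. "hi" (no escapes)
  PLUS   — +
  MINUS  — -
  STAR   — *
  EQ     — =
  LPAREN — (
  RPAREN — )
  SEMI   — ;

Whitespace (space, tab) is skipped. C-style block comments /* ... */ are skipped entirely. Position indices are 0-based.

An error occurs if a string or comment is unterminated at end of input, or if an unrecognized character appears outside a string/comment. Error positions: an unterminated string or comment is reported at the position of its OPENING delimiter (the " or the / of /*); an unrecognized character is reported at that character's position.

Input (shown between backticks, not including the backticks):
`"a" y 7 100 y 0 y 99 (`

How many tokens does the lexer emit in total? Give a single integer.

Answer: 9

Derivation:
pos=0: enter STRING mode
pos=0: emit STR "a" (now at pos=3)
pos=4: emit ID 'y' (now at pos=5)
pos=6: emit NUM '7' (now at pos=7)
pos=8: emit NUM '100' (now at pos=11)
pos=12: emit ID 'y' (now at pos=13)
pos=14: emit NUM '0' (now at pos=15)
pos=16: emit ID 'y' (now at pos=17)
pos=18: emit NUM '99' (now at pos=20)
pos=21: emit LPAREN '('
DONE. 9 tokens: [STR, ID, NUM, NUM, ID, NUM, ID, NUM, LPAREN]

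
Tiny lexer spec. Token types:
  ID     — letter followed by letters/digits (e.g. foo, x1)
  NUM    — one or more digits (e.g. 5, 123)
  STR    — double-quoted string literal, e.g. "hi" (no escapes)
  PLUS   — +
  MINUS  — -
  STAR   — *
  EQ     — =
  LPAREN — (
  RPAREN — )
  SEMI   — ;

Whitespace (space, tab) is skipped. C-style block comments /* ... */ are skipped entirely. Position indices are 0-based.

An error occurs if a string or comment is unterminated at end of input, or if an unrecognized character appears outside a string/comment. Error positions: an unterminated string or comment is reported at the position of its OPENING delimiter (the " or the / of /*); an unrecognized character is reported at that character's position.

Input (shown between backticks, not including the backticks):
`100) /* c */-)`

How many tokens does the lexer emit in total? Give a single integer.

pos=0: emit NUM '100' (now at pos=3)
pos=3: emit RPAREN ')'
pos=5: enter COMMENT mode (saw '/*')
exit COMMENT mode (now at pos=12)
pos=12: emit MINUS '-'
pos=13: emit RPAREN ')'
DONE. 4 tokens: [NUM, RPAREN, MINUS, RPAREN]

Answer: 4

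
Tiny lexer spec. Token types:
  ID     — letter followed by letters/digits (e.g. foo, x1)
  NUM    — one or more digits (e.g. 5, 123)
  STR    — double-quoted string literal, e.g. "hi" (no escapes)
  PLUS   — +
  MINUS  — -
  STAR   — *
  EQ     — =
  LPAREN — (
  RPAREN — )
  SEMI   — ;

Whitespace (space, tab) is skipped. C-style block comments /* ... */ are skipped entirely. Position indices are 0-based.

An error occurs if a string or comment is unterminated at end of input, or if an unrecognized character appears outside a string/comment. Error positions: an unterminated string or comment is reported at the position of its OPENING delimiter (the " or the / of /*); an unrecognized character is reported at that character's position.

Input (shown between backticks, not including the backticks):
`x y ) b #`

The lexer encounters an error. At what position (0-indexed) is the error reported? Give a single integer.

Answer: 8

Derivation:
pos=0: emit ID 'x' (now at pos=1)
pos=2: emit ID 'y' (now at pos=3)
pos=4: emit RPAREN ')'
pos=6: emit ID 'b' (now at pos=7)
pos=8: ERROR — unrecognized char '#'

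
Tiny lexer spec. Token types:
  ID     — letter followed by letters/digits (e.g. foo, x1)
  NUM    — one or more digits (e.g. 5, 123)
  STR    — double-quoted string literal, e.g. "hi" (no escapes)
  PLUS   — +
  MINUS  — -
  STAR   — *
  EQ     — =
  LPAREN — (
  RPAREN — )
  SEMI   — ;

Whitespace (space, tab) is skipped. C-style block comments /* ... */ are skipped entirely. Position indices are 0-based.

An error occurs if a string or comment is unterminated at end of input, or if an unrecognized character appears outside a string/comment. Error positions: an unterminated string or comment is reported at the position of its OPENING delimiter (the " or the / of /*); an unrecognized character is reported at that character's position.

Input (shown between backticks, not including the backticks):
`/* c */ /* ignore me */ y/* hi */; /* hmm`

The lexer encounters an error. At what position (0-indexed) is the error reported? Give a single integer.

pos=0: enter COMMENT mode (saw '/*')
exit COMMENT mode (now at pos=7)
pos=8: enter COMMENT mode (saw '/*')
exit COMMENT mode (now at pos=23)
pos=24: emit ID 'y' (now at pos=25)
pos=25: enter COMMENT mode (saw '/*')
exit COMMENT mode (now at pos=33)
pos=33: emit SEMI ';'
pos=35: enter COMMENT mode (saw '/*')
pos=35: ERROR — unterminated comment (reached EOF)

Answer: 35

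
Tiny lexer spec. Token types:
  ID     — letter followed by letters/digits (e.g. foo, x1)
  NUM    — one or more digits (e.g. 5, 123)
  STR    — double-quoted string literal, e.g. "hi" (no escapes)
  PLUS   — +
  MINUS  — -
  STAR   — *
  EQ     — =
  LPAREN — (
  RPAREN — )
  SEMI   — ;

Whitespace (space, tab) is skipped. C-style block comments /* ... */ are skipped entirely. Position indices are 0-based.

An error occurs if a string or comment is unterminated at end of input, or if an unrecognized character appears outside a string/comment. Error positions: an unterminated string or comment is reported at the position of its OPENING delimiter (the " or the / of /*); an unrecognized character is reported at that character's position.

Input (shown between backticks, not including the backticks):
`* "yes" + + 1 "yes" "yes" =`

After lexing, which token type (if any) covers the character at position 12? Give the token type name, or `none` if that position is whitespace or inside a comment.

Answer: NUM

Derivation:
pos=0: emit STAR '*'
pos=2: enter STRING mode
pos=2: emit STR "yes" (now at pos=7)
pos=8: emit PLUS '+'
pos=10: emit PLUS '+'
pos=12: emit NUM '1' (now at pos=13)
pos=14: enter STRING mode
pos=14: emit STR "yes" (now at pos=19)
pos=20: enter STRING mode
pos=20: emit STR "yes" (now at pos=25)
pos=26: emit EQ '='
DONE. 8 tokens: [STAR, STR, PLUS, PLUS, NUM, STR, STR, EQ]
Position 12: char is '1' -> NUM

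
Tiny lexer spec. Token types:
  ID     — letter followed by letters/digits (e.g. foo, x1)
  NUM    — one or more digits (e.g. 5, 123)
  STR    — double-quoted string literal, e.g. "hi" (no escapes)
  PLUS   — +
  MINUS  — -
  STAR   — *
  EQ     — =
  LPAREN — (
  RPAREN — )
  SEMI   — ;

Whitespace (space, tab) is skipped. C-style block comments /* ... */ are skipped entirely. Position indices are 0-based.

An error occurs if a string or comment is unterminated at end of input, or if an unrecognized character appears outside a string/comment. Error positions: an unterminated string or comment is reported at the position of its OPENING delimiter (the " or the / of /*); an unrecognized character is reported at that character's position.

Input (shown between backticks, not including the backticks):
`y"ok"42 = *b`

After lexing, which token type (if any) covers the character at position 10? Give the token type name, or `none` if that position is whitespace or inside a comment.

pos=0: emit ID 'y' (now at pos=1)
pos=1: enter STRING mode
pos=1: emit STR "ok" (now at pos=5)
pos=5: emit NUM '42' (now at pos=7)
pos=8: emit EQ '='
pos=10: emit STAR '*'
pos=11: emit ID 'b' (now at pos=12)
DONE. 6 tokens: [ID, STR, NUM, EQ, STAR, ID]
Position 10: char is '*' -> STAR

Answer: STAR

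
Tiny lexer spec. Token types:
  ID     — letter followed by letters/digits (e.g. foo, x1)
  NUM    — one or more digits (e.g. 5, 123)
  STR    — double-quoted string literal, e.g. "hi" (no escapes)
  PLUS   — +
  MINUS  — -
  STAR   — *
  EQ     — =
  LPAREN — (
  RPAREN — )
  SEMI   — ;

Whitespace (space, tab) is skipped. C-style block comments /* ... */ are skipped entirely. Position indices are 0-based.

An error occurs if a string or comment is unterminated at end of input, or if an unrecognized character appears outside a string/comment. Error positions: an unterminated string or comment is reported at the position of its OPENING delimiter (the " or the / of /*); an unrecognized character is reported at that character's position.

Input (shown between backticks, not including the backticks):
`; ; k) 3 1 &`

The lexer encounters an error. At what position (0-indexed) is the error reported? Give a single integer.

Answer: 11

Derivation:
pos=0: emit SEMI ';'
pos=2: emit SEMI ';'
pos=4: emit ID 'k' (now at pos=5)
pos=5: emit RPAREN ')'
pos=7: emit NUM '3' (now at pos=8)
pos=9: emit NUM '1' (now at pos=10)
pos=11: ERROR — unrecognized char '&'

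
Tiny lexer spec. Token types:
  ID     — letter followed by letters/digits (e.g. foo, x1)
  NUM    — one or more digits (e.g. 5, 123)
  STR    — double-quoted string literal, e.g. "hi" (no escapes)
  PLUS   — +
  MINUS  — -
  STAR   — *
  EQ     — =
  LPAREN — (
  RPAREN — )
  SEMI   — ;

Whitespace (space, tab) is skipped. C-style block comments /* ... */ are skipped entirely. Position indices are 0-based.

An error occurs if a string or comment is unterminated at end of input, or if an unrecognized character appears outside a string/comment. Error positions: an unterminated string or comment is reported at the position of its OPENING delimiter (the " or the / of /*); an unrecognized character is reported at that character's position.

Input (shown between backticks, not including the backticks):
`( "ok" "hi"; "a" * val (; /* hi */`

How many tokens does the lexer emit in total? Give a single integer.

Answer: 9

Derivation:
pos=0: emit LPAREN '('
pos=2: enter STRING mode
pos=2: emit STR "ok" (now at pos=6)
pos=7: enter STRING mode
pos=7: emit STR "hi" (now at pos=11)
pos=11: emit SEMI ';'
pos=13: enter STRING mode
pos=13: emit STR "a" (now at pos=16)
pos=17: emit STAR '*'
pos=19: emit ID 'val' (now at pos=22)
pos=23: emit LPAREN '('
pos=24: emit SEMI ';'
pos=26: enter COMMENT mode (saw '/*')
exit COMMENT mode (now at pos=34)
DONE. 9 tokens: [LPAREN, STR, STR, SEMI, STR, STAR, ID, LPAREN, SEMI]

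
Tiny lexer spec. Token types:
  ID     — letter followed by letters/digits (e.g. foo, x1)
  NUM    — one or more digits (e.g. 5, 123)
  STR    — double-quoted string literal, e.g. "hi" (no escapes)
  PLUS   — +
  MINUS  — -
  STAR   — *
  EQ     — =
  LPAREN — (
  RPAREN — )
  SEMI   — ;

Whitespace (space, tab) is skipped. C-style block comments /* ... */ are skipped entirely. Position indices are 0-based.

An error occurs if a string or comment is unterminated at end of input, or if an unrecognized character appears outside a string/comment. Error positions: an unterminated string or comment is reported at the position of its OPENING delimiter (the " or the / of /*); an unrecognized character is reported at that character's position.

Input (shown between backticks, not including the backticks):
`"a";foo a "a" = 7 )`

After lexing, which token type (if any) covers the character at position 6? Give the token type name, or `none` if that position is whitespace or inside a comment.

pos=0: enter STRING mode
pos=0: emit STR "a" (now at pos=3)
pos=3: emit SEMI ';'
pos=4: emit ID 'foo' (now at pos=7)
pos=8: emit ID 'a' (now at pos=9)
pos=10: enter STRING mode
pos=10: emit STR "a" (now at pos=13)
pos=14: emit EQ '='
pos=16: emit NUM '7' (now at pos=17)
pos=18: emit RPAREN ')'
DONE. 8 tokens: [STR, SEMI, ID, ID, STR, EQ, NUM, RPAREN]
Position 6: char is 'o' -> ID

Answer: ID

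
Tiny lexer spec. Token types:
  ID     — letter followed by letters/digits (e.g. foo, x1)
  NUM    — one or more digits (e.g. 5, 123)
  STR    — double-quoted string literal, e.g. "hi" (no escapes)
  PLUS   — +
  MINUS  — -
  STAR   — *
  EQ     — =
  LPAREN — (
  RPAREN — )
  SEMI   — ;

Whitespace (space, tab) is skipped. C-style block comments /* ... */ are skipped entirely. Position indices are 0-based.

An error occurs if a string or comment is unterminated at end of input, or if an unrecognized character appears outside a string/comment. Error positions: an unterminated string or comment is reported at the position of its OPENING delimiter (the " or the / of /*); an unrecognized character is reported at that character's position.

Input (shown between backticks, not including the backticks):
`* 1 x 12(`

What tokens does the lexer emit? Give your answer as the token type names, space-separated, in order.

pos=0: emit STAR '*'
pos=2: emit NUM '1' (now at pos=3)
pos=4: emit ID 'x' (now at pos=5)
pos=6: emit NUM '12' (now at pos=8)
pos=8: emit LPAREN '('
DONE. 5 tokens: [STAR, NUM, ID, NUM, LPAREN]

Answer: STAR NUM ID NUM LPAREN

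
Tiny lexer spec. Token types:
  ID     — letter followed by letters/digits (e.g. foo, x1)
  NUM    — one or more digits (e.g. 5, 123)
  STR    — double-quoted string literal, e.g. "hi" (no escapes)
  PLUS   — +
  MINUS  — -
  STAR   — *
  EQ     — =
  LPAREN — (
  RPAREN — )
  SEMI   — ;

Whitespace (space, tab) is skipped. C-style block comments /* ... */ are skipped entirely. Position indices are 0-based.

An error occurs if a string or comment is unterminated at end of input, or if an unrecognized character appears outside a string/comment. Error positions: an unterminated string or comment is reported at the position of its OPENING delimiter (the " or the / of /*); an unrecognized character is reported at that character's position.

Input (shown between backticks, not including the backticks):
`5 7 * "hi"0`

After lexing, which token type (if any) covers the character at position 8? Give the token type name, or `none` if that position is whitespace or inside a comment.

pos=0: emit NUM '5' (now at pos=1)
pos=2: emit NUM '7' (now at pos=3)
pos=4: emit STAR '*'
pos=6: enter STRING mode
pos=6: emit STR "hi" (now at pos=10)
pos=10: emit NUM '0' (now at pos=11)
DONE. 5 tokens: [NUM, NUM, STAR, STR, NUM]
Position 8: char is 'i' -> STR

Answer: STR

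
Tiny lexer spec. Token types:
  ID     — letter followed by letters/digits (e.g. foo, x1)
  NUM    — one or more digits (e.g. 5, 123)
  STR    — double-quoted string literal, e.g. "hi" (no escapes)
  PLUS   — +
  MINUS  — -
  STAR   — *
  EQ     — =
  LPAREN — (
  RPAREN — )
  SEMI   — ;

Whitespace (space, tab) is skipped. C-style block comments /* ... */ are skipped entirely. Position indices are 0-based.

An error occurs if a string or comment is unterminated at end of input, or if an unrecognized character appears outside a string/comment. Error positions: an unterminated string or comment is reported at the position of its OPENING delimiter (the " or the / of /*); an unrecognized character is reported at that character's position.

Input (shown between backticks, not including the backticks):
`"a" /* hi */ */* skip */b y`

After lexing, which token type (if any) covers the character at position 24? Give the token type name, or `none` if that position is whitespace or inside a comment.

Answer: ID

Derivation:
pos=0: enter STRING mode
pos=0: emit STR "a" (now at pos=3)
pos=4: enter COMMENT mode (saw '/*')
exit COMMENT mode (now at pos=12)
pos=13: emit STAR '*'
pos=14: enter COMMENT mode (saw '/*')
exit COMMENT mode (now at pos=24)
pos=24: emit ID 'b' (now at pos=25)
pos=26: emit ID 'y' (now at pos=27)
DONE. 4 tokens: [STR, STAR, ID, ID]
Position 24: char is 'b' -> ID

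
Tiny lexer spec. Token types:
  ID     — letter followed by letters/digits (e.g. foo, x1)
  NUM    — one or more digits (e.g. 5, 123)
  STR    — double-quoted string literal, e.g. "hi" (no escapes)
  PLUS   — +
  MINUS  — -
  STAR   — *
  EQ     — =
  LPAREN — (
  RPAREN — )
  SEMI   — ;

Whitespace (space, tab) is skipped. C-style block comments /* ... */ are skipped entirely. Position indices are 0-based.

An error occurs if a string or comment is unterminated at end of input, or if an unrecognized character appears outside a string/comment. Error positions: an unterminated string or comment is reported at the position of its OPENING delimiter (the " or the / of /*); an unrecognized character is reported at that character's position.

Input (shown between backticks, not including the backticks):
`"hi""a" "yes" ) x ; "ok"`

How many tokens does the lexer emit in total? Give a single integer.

Answer: 7

Derivation:
pos=0: enter STRING mode
pos=0: emit STR "hi" (now at pos=4)
pos=4: enter STRING mode
pos=4: emit STR "a" (now at pos=7)
pos=8: enter STRING mode
pos=8: emit STR "yes" (now at pos=13)
pos=14: emit RPAREN ')'
pos=16: emit ID 'x' (now at pos=17)
pos=18: emit SEMI ';'
pos=20: enter STRING mode
pos=20: emit STR "ok" (now at pos=24)
DONE. 7 tokens: [STR, STR, STR, RPAREN, ID, SEMI, STR]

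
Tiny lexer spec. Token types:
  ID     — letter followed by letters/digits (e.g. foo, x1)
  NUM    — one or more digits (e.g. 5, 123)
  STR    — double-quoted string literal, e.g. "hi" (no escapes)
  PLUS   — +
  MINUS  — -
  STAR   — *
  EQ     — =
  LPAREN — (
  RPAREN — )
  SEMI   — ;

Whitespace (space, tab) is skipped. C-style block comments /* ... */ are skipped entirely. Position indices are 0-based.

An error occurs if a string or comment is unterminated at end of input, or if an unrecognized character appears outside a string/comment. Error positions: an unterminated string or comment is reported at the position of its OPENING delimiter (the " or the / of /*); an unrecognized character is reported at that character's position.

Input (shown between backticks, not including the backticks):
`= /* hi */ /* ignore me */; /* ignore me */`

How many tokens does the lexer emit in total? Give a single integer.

Answer: 2

Derivation:
pos=0: emit EQ '='
pos=2: enter COMMENT mode (saw '/*')
exit COMMENT mode (now at pos=10)
pos=11: enter COMMENT mode (saw '/*')
exit COMMENT mode (now at pos=26)
pos=26: emit SEMI ';'
pos=28: enter COMMENT mode (saw '/*')
exit COMMENT mode (now at pos=43)
DONE. 2 tokens: [EQ, SEMI]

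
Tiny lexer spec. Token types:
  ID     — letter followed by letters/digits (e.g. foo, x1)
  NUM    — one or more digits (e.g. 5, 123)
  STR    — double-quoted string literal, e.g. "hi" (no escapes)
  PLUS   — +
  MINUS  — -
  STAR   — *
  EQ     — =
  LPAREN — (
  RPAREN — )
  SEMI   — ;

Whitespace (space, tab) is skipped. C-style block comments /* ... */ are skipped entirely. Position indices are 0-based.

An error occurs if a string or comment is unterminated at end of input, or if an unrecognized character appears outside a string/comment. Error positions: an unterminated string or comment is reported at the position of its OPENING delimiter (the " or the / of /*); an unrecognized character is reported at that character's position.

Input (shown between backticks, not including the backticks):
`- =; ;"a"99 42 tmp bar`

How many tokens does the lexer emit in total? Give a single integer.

pos=0: emit MINUS '-'
pos=2: emit EQ '='
pos=3: emit SEMI ';'
pos=5: emit SEMI ';'
pos=6: enter STRING mode
pos=6: emit STR "a" (now at pos=9)
pos=9: emit NUM '99' (now at pos=11)
pos=12: emit NUM '42' (now at pos=14)
pos=15: emit ID 'tmp' (now at pos=18)
pos=19: emit ID 'bar' (now at pos=22)
DONE. 9 tokens: [MINUS, EQ, SEMI, SEMI, STR, NUM, NUM, ID, ID]

Answer: 9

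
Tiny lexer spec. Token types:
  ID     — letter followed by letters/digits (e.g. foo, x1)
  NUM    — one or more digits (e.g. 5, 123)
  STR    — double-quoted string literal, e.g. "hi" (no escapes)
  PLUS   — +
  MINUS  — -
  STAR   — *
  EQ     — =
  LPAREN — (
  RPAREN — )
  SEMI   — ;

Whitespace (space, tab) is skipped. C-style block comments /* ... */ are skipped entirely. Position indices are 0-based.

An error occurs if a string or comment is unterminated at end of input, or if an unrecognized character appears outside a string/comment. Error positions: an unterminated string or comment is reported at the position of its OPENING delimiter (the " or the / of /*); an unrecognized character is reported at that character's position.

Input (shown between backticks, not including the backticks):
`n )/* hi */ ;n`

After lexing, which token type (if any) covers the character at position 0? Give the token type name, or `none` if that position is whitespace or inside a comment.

Answer: ID

Derivation:
pos=0: emit ID 'n' (now at pos=1)
pos=2: emit RPAREN ')'
pos=3: enter COMMENT mode (saw '/*')
exit COMMENT mode (now at pos=11)
pos=12: emit SEMI ';'
pos=13: emit ID 'n' (now at pos=14)
DONE. 4 tokens: [ID, RPAREN, SEMI, ID]
Position 0: char is 'n' -> ID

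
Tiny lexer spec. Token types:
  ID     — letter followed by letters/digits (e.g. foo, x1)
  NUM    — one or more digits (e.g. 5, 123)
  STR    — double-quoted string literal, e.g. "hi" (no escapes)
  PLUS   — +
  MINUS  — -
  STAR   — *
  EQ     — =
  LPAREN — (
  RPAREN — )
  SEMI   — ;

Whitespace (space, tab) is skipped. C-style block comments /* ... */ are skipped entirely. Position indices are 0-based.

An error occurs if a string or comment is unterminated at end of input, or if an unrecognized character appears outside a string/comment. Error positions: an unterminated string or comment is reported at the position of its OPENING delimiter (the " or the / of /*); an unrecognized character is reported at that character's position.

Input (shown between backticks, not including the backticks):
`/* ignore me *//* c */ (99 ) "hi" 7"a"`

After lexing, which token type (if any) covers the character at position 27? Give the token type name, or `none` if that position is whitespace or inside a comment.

pos=0: enter COMMENT mode (saw '/*')
exit COMMENT mode (now at pos=15)
pos=15: enter COMMENT mode (saw '/*')
exit COMMENT mode (now at pos=22)
pos=23: emit LPAREN '('
pos=24: emit NUM '99' (now at pos=26)
pos=27: emit RPAREN ')'
pos=29: enter STRING mode
pos=29: emit STR "hi" (now at pos=33)
pos=34: emit NUM '7' (now at pos=35)
pos=35: enter STRING mode
pos=35: emit STR "a" (now at pos=38)
DONE. 6 tokens: [LPAREN, NUM, RPAREN, STR, NUM, STR]
Position 27: char is ')' -> RPAREN

Answer: RPAREN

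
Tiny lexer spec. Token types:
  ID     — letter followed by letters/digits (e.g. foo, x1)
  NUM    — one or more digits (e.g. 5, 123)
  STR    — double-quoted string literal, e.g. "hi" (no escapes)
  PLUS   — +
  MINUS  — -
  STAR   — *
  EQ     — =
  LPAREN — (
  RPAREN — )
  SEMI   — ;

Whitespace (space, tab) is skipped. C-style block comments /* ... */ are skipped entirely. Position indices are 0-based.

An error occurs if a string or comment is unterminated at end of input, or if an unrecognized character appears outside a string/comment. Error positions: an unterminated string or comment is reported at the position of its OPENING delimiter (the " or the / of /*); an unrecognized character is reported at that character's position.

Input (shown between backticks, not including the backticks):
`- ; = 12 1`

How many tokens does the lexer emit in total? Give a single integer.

pos=0: emit MINUS '-'
pos=2: emit SEMI ';'
pos=4: emit EQ '='
pos=6: emit NUM '12' (now at pos=8)
pos=9: emit NUM '1' (now at pos=10)
DONE. 5 tokens: [MINUS, SEMI, EQ, NUM, NUM]

Answer: 5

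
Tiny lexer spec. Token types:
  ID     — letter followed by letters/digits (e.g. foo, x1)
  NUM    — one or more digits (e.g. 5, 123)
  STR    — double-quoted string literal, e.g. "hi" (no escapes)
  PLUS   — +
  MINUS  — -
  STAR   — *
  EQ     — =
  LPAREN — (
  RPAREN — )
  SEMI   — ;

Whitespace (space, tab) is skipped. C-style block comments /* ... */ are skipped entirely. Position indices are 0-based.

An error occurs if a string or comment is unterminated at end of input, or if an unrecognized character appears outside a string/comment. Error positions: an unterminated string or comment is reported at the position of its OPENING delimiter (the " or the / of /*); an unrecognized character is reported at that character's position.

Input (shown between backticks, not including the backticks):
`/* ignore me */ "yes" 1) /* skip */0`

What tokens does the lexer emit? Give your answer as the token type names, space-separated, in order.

Answer: STR NUM RPAREN NUM

Derivation:
pos=0: enter COMMENT mode (saw '/*')
exit COMMENT mode (now at pos=15)
pos=16: enter STRING mode
pos=16: emit STR "yes" (now at pos=21)
pos=22: emit NUM '1' (now at pos=23)
pos=23: emit RPAREN ')'
pos=25: enter COMMENT mode (saw '/*')
exit COMMENT mode (now at pos=35)
pos=35: emit NUM '0' (now at pos=36)
DONE. 4 tokens: [STR, NUM, RPAREN, NUM]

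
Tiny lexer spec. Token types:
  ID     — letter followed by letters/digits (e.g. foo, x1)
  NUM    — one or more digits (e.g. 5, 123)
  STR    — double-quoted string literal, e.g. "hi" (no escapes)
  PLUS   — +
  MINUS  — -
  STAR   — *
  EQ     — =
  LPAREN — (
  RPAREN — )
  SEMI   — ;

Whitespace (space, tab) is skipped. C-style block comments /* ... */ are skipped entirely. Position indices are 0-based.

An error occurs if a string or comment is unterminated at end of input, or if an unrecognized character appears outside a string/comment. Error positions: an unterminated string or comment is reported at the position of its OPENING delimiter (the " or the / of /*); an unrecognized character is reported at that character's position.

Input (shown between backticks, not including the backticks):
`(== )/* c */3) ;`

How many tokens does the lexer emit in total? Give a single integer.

Answer: 7

Derivation:
pos=0: emit LPAREN '('
pos=1: emit EQ '='
pos=2: emit EQ '='
pos=4: emit RPAREN ')'
pos=5: enter COMMENT mode (saw '/*')
exit COMMENT mode (now at pos=12)
pos=12: emit NUM '3' (now at pos=13)
pos=13: emit RPAREN ')'
pos=15: emit SEMI ';'
DONE. 7 tokens: [LPAREN, EQ, EQ, RPAREN, NUM, RPAREN, SEMI]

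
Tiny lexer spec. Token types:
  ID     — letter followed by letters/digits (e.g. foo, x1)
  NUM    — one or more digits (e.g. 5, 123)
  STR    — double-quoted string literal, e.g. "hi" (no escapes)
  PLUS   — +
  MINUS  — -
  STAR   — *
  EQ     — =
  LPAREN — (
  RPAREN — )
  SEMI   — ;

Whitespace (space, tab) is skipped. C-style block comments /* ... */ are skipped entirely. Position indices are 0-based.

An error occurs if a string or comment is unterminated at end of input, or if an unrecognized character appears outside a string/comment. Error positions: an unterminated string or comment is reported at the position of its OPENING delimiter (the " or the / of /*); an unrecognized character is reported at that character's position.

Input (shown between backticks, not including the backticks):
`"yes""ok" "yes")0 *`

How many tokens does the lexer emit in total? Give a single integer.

pos=0: enter STRING mode
pos=0: emit STR "yes" (now at pos=5)
pos=5: enter STRING mode
pos=5: emit STR "ok" (now at pos=9)
pos=10: enter STRING mode
pos=10: emit STR "yes" (now at pos=15)
pos=15: emit RPAREN ')'
pos=16: emit NUM '0' (now at pos=17)
pos=18: emit STAR '*'
DONE. 6 tokens: [STR, STR, STR, RPAREN, NUM, STAR]

Answer: 6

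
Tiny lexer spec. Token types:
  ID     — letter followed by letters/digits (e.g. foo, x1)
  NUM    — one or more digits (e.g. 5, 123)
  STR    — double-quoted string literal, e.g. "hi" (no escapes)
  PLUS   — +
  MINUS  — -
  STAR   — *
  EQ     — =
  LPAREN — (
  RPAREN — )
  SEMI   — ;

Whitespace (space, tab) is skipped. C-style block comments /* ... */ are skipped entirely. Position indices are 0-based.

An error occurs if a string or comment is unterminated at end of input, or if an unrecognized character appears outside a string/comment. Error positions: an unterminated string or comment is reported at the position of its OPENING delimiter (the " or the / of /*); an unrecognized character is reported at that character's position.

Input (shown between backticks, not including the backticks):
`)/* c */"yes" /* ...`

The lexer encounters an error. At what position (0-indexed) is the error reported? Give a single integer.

pos=0: emit RPAREN ')'
pos=1: enter COMMENT mode (saw '/*')
exit COMMENT mode (now at pos=8)
pos=8: enter STRING mode
pos=8: emit STR "yes" (now at pos=13)
pos=14: enter COMMENT mode (saw '/*')
pos=14: ERROR — unterminated comment (reached EOF)

Answer: 14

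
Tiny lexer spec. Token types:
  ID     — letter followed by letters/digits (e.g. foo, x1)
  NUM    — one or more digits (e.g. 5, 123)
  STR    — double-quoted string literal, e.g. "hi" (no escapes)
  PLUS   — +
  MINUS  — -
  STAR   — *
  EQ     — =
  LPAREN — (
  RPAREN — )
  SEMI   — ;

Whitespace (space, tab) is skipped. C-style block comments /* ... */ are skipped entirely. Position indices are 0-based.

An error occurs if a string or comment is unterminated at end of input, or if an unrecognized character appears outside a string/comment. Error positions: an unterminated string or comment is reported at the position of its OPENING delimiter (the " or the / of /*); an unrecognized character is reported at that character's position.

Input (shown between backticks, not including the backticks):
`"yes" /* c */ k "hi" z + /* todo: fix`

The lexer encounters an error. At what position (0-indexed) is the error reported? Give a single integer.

pos=0: enter STRING mode
pos=0: emit STR "yes" (now at pos=5)
pos=6: enter COMMENT mode (saw '/*')
exit COMMENT mode (now at pos=13)
pos=14: emit ID 'k' (now at pos=15)
pos=16: enter STRING mode
pos=16: emit STR "hi" (now at pos=20)
pos=21: emit ID 'z' (now at pos=22)
pos=23: emit PLUS '+'
pos=25: enter COMMENT mode (saw '/*')
pos=25: ERROR — unterminated comment (reached EOF)

Answer: 25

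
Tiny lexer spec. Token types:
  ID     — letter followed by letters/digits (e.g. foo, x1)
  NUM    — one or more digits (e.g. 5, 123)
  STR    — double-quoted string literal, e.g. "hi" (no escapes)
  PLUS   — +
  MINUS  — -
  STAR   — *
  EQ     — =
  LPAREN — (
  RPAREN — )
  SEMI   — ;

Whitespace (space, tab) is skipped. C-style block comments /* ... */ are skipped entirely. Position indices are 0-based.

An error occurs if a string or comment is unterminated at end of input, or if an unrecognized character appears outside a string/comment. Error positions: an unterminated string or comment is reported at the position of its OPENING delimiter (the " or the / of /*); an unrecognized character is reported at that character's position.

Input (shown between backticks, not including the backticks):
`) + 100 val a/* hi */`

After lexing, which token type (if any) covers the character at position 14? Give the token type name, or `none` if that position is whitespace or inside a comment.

Answer: none

Derivation:
pos=0: emit RPAREN ')'
pos=2: emit PLUS '+'
pos=4: emit NUM '100' (now at pos=7)
pos=8: emit ID 'val' (now at pos=11)
pos=12: emit ID 'a' (now at pos=13)
pos=13: enter COMMENT mode (saw '/*')
exit COMMENT mode (now at pos=21)
DONE. 5 tokens: [RPAREN, PLUS, NUM, ID, ID]
Position 14: char is '*' -> none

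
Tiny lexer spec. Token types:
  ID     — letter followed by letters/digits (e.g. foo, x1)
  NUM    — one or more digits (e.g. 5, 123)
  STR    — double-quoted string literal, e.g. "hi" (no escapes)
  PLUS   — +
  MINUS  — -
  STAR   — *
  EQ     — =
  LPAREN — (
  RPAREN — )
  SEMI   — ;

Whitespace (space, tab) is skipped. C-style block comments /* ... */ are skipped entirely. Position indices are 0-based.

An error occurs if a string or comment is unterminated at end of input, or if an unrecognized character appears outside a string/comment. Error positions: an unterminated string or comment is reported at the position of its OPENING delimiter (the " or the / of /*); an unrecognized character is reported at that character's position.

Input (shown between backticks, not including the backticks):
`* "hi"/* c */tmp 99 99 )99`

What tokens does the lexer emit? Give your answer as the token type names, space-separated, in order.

Answer: STAR STR ID NUM NUM RPAREN NUM

Derivation:
pos=0: emit STAR '*'
pos=2: enter STRING mode
pos=2: emit STR "hi" (now at pos=6)
pos=6: enter COMMENT mode (saw '/*')
exit COMMENT mode (now at pos=13)
pos=13: emit ID 'tmp' (now at pos=16)
pos=17: emit NUM '99' (now at pos=19)
pos=20: emit NUM '99' (now at pos=22)
pos=23: emit RPAREN ')'
pos=24: emit NUM '99' (now at pos=26)
DONE. 7 tokens: [STAR, STR, ID, NUM, NUM, RPAREN, NUM]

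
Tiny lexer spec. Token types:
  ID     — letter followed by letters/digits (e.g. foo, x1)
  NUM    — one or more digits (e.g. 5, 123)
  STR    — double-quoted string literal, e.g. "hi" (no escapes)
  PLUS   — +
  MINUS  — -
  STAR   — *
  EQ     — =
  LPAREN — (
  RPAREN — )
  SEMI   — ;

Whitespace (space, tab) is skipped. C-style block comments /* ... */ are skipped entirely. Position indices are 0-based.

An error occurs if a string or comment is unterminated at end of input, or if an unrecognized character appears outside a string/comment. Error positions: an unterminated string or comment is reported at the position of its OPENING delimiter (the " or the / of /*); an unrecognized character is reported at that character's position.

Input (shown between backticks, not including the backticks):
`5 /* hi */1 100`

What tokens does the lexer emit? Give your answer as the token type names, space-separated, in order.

Answer: NUM NUM NUM

Derivation:
pos=0: emit NUM '5' (now at pos=1)
pos=2: enter COMMENT mode (saw '/*')
exit COMMENT mode (now at pos=10)
pos=10: emit NUM '1' (now at pos=11)
pos=12: emit NUM '100' (now at pos=15)
DONE. 3 tokens: [NUM, NUM, NUM]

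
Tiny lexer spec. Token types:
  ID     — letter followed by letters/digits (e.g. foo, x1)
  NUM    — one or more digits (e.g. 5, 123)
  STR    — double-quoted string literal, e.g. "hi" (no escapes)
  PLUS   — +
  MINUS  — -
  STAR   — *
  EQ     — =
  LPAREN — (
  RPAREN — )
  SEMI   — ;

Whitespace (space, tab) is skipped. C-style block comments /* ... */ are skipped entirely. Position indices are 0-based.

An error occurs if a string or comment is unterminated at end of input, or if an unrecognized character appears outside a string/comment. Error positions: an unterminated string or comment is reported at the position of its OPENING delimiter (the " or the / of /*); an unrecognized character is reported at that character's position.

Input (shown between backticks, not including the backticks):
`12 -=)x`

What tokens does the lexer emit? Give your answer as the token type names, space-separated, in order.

Answer: NUM MINUS EQ RPAREN ID

Derivation:
pos=0: emit NUM '12' (now at pos=2)
pos=3: emit MINUS '-'
pos=4: emit EQ '='
pos=5: emit RPAREN ')'
pos=6: emit ID 'x' (now at pos=7)
DONE. 5 tokens: [NUM, MINUS, EQ, RPAREN, ID]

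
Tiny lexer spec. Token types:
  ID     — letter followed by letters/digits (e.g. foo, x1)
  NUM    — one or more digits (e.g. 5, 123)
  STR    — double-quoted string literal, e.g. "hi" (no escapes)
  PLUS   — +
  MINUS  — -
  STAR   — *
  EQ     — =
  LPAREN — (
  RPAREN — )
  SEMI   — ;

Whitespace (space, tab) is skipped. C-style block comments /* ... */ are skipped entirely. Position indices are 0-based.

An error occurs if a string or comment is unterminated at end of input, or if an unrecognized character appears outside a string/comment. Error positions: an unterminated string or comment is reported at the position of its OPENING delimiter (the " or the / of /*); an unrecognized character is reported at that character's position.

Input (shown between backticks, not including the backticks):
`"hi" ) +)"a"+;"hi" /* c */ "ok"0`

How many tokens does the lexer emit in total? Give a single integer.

Answer: 10

Derivation:
pos=0: enter STRING mode
pos=0: emit STR "hi" (now at pos=4)
pos=5: emit RPAREN ')'
pos=7: emit PLUS '+'
pos=8: emit RPAREN ')'
pos=9: enter STRING mode
pos=9: emit STR "a" (now at pos=12)
pos=12: emit PLUS '+'
pos=13: emit SEMI ';'
pos=14: enter STRING mode
pos=14: emit STR "hi" (now at pos=18)
pos=19: enter COMMENT mode (saw '/*')
exit COMMENT mode (now at pos=26)
pos=27: enter STRING mode
pos=27: emit STR "ok" (now at pos=31)
pos=31: emit NUM '0' (now at pos=32)
DONE. 10 tokens: [STR, RPAREN, PLUS, RPAREN, STR, PLUS, SEMI, STR, STR, NUM]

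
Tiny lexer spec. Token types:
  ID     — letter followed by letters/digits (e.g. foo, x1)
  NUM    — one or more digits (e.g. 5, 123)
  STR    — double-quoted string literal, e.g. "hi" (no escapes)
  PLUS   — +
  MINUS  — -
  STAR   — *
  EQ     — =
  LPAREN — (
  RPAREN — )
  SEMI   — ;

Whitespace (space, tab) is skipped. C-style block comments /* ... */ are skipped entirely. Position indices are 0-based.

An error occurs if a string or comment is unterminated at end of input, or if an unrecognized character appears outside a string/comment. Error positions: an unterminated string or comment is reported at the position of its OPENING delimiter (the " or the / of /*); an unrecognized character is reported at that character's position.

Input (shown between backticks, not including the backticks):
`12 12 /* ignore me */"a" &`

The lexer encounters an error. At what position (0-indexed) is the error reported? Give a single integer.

Answer: 25

Derivation:
pos=0: emit NUM '12' (now at pos=2)
pos=3: emit NUM '12' (now at pos=5)
pos=6: enter COMMENT mode (saw '/*')
exit COMMENT mode (now at pos=21)
pos=21: enter STRING mode
pos=21: emit STR "a" (now at pos=24)
pos=25: ERROR — unrecognized char '&'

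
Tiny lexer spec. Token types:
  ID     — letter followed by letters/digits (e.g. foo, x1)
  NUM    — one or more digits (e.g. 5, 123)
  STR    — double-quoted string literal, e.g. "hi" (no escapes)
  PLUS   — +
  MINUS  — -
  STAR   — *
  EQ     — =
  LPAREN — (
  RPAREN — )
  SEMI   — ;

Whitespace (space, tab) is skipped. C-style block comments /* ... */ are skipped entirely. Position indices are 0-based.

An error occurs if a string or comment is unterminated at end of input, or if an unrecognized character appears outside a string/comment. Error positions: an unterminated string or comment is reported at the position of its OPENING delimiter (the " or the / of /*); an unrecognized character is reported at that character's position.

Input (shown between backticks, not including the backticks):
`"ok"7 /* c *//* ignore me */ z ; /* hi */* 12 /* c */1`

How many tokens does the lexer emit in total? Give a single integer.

pos=0: enter STRING mode
pos=0: emit STR "ok" (now at pos=4)
pos=4: emit NUM '7' (now at pos=5)
pos=6: enter COMMENT mode (saw '/*')
exit COMMENT mode (now at pos=13)
pos=13: enter COMMENT mode (saw '/*')
exit COMMENT mode (now at pos=28)
pos=29: emit ID 'z' (now at pos=30)
pos=31: emit SEMI ';'
pos=33: enter COMMENT mode (saw '/*')
exit COMMENT mode (now at pos=41)
pos=41: emit STAR '*'
pos=43: emit NUM '12' (now at pos=45)
pos=46: enter COMMENT mode (saw '/*')
exit COMMENT mode (now at pos=53)
pos=53: emit NUM '1' (now at pos=54)
DONE. 7 tokens: [STR, NUM, ID, SEMI, STAR, NUM, NUM]

Answer: 7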